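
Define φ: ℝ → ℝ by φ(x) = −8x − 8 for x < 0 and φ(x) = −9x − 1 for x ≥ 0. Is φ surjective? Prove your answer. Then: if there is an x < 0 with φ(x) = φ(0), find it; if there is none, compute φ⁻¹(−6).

Both pieces are strictly decreasing (slopes −8 and −9), so each is injective on its own interval.
The left piece maps (−∞, 0) onto (−8, ∞); the right piece maps [0, ∞) onto (−∞, −1].
The union (−8, ∞) ∪ (−∞, −1] covers ℝ, so φ is surjective.
For the follow-up: the images overlap, so an x < 0 with φ(x) = φ(0) exists. φ(0) = −1; solving −8x − 8 = −1 for x < 0 gives x = (−1 + 8)/(−8) = −7/8.

-7/8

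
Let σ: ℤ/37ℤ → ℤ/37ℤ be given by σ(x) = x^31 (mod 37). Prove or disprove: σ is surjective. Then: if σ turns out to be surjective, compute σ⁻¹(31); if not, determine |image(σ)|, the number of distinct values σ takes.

6

Since 37 is prime, the nonzero elements of ℤ/37ℤ form a cyclic group of order 36.
As gcd(31, 36) = 1, raising to the 31st power is a bijection on this group: if a^31 ≡ b^31 then (ab^{−1})^31 = 1, and the only element of order dividing gcd(31, 36) = 1 is 1, so a = b.
With σ(0) = 0 this makes σ injective on all of ℤ/37ℤ, hence bijective (finite equal-size domain and codomain). In particular σ is surjective.
Since σ is surjective, we find the preimage of 31. The inverse of x ↦ x^31 on (ℤ/37ℤ)^× is x ↦ x^7, because 31·7 = 217 = 6·36 + 1 ≡ 1 (mod 36) and x^{36} = 1 for x ≠ 0 (Fermat). So σ⁻¹(31) = 31^7 mod 37.
Repeated squaring mod 37: 31^1 ≡ 31, 31^2 ≡ 31² = 961 ≡ 36, 31^4 ≡ 36² = 1296 ≡ 1. Since 7 = 4 + 2 + 1, 31^7 ≡ 1·36·31: 1·36 = 36, then 36·31 = 1116 ≡ 6. So 31^7 ≡ 6 (mod 37).
Hence σ⁻¹(31) = 6.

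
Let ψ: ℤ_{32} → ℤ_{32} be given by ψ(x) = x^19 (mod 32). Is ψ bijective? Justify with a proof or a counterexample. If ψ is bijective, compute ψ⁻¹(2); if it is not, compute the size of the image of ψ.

ψ(0) = 0^19 = 0.
ψ(2): Repeated squaring mod 32: 2^1 ≡ 2, 2^2 ≡ 2² = 4, 2^4 ≡ 4² = 16, 2^8 ≡ 16² = 256 ≡ 0, 2^16 ≡ 0² = 0. Since 19 = 16 + 2 + 1, 2^19 ≡ 0·4·2: 0·4 = 0, then 0·2 = 0. So 2^19 ≡ 0 (mod 32).
So ψ(0) = ψ(2) = 0 while 0 ≠ 2, hence ψ is not injective, hence not bijective.
Since ψ is not bijective, we determine |image(ψ)|. Computing x^19 mod 32 for each x (by repeated squaring, reducing mod 32 at every step), the values ψ(0), ψ(1), …, ψ(31) are: 0, 1, 0, 27, 0, 29, 0, 23, 0, 25, 0, 19, 0, 21, 0, 15, 0, 17, 0, 11, 0, 13, 0, 7, 0, 9, 0, 3, 0, 5, 0, 31.
The distinct values are {0, 1, 3, 5, 7, 9, 11, 13, 15, 17, 19, 21, 23, 25, 27, 29, 31}; there are 17 of them.

17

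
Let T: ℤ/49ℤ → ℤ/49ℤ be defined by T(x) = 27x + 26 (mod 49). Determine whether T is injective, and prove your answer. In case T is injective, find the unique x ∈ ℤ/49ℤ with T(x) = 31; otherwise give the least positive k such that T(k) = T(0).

If T(a) = T(b), then 27a ≡ 27b (mod 49). Because gcd(27, 49) = 1, we may cancel 27 to get a ≡ b (mod 49).
Therefore T is injective.
We now compute 27⁻¹ mod 49 explicitly. Euclid's algorithm: 49 = 1·27 + 22, 27 = 1·22 + 5, 22 = 4·5 + 2, 5 = 2·2 + 1; back-substituting gives 1 = 20·27 − 11·49, so 27⁻¹ ≡ 20 (mod 49).
Since T is injective, we find T⁻¹(31): we need 27x ≡ 31 − 26 ≡ 5 (mod 49). Using 27⁻¹ = 20: x ≡ 20·5 = 100 = 2·49 + 2, so x = 2.
Check: T(2) = 27·2 + 26 = 80 = 1·49 + 31 ≡ 31 (mod 49).

2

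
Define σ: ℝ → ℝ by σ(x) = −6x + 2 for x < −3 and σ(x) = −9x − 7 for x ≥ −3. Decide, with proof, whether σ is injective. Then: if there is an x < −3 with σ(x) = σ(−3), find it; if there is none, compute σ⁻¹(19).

-26/9

Both pieces are strictly decreasing (slopes −6 and −9), so each is injective on its own interval.
The left piece maps (−∞, −3) onto (20, ∞); the right piece maps [−3, ∞) onto (−∞, 20].
These images are disjoint, so no value is attained by both pieces. Hence σ is injective.
Because the two images are disjoint, no x < −3 has σ(x) = σ(−3), so we compute σ⁻¹(19): 19 lies in (−∞, 20], so solve −9x − 7 = 19: x = (19 + 7)/(−9) = −26/9.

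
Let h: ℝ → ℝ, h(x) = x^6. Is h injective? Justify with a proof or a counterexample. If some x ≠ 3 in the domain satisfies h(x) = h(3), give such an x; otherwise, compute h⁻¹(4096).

-3

h(3) = 729 = (−3)^6 = h(−3) (since 6 is even), with 3 ≠ −3. So h is not injective.
For the follow-up, such an x exists: taking x = −3 ∈ ℝ gives h(−3) = 729 = h(3) with −3 ≠ 3.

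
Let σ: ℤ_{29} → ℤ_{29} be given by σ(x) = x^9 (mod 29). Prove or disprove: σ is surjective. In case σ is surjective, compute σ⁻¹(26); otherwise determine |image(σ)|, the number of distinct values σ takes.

Since 29 is prime, the nonzero elements of ℤ_{29} form a cyclic group of order 28.
As gcd(9, 28) = 1, raising to the 9th power is a bijection on this group: if x_1^9 ≡ x_2^9 then (x_1x_2^{−1})^9 = 1, and the only element of order dividing gcd(9, 28) = 1 is 1, so x_1 = x_2.
With σ(0) = 0 this makes σ injective on all of ℤ_{29}, hence bijective (finite equal-size domain and codomain). In particular σ is surjective.
Since σ is surjective, we find the preimage of 26. The inverse of x ↦ x^9 on (ℤ_{29})^× is x ↦ x^25, because 9·25 = 225 = 8·28 + 1 ≡ 1 (mod 28) and x^{28} = 1 for x ≠ 0 (Fermat). So σ⁻¹(26) = 26^25 mod 29.
Repeated squaring mod 29: 26^1 ≡ 26, 26^2 ≡ 26² = 676 ≡ 9, 26^4 ≡ 9² = 81 ≡ 23, 26^8 ≡ 23² = 529 ≡ 7, 26^16 ≡ 7² = 49 ≡ 20. Since 25 = 16 + 8 + 1, 26^25 ≡ 20·7·26: 20·7 = 140 ≡ 24, then 24·26 = 624 ≡ 15. So 26^25 ≡ 15 (mod 29).
Hence σ⁻¹(26) = 15.

15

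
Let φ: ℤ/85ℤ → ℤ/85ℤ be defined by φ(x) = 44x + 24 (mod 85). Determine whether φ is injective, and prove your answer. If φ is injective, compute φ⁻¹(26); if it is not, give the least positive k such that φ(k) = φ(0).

58

Suppose φ(u) = φ(v) in ℤ/85ℤ. Then 44u + 24 ≡ 44v + 24 (mod 85), so 44(u − v) ≡ 0 (mod 85).
Since gcd(44, 85) = 1, 44 is invertible modulo 85, so u − v ≡ 0 (mod 85), i.e. u = v.
Therefore φ is injective.
We now compute 44⁻¹ mod 85 explicitly. Euclid's algorithm: 85 = 1·44 + 41, 44 = 1·41 + 3, 41 = 13·3 + 2, 3 = 1·2 + 1; back-substituting gives 1 = 29·44 − 15·85, so 44⁻¹ ≡ 29 (mod 85).
Since φ is injective, we compute φ⁻¹(26): solve 44x + 24 ≡ 26 (mod 85), i.e. 44x ≡ 2 (mod 85).
Multiplying by 44⁻¹ = 29 gives x ≡ 29·2 = 58 ≡ 58 (mod 85).
Check: φ(58) = 44·58 + 24 = 2576 = 30·85 + 26 ≡ 26 (mod 85).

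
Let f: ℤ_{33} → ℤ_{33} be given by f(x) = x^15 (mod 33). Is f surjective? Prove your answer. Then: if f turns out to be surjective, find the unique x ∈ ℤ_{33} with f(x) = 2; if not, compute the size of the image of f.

f(1) = 1^15 = 1.
f(4): Repeated squaring mod 33: 4^1 ≡ 4, 4^2 ≡ 4² = 16, 4^4 ≡ 16² = 256 ≡ 25, 4^8 ≡ 25² = 625 ≡ 31. Since 15 = 8 + 4 + 2 + 1, 4^15 ≡ 31·25·16·4: 31·25 = 775 ≡ 16, then 16·16 = 256 ≡ 25, then 25·4 = 100 ≡ 1. So 4^15 ≡ 1 (mod 33).
So f(1) = f(4) = 1 while 1 ≠ 4, hence f is not injective.
A non-injective map from the 33-element set ℤ_{33} to itself takes at most 32 distinct values, so it cannot be surjective. Thus f is not surjective.
Since f is not surjective, we determine |image(f)|. Computing x^15 mod 33 for each x (by repeated squaring, reducing mod 33 at every step), the values f(0), f(1), …, f(32) are: 0, 1, 32, 12, 1, 23, 21, 10, 32, 12, 10, 11, 12, 10, 23, 12, 1, 32, 21, 10, 23, 21, 22, 23, 21, 1, 23, 12, 10, 32, 21, 1, 32.
The distinct values are {0, 1, 10, 11, 12, 21, 22, 23, 32}; there are 9 of them.

9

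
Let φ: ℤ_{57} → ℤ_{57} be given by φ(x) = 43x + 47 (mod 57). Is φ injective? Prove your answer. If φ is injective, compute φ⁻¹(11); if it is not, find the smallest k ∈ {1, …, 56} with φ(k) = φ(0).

27

By definition, φ is injective if φ(s) = φ(t) implies s = t.
Suppose φ(s) = φ(t) in ℤ_{57}. Then 43s + 47 ≡ 43t + 47 (mod 57), so 43(s − t) ≡ 0 (mod 57).
Since gcd(43, 57) = 1, 43 is invertible modulo 57, hence s − t ≡ 0 (mod 57), i.e. s = t.
So φ is injective.
We now compute 43⁻¹ mod 57 explicitly. Euclid's algorithm: 57 = 1·43 + 14, 43 = 3·14 + 1; back-substituting gives 1 = 4·43 − 3·57, so 43⁻¹ ≡ 4 (mod 57).
Since φ is injective, we compute φ⁻¹(11): solve 43x + 47 ≡ 11 (mod 57), i.e. 43x ≡ 21 (mod 57).
Multiplying by 43⁻¹ = 4 gives x ≡ 4·21 = 84 = 1·57 + 27 ≡ 27 (mod 57).
Check: φ(27) = 43·27 + 47 = 1208 = 21·57 + 11 ≡ 11 (mod 57).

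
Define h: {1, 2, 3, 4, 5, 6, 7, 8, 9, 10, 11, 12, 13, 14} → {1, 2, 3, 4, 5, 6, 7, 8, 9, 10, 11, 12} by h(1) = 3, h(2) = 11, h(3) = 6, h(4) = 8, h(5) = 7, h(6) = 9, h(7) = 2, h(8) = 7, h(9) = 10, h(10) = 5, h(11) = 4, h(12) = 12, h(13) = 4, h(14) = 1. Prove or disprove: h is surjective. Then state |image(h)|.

Every element of the codomain has a preimage: 1 = h(14), 2 = h(7), 3 = h(1), 4 = h(11), 5 = h(10), 6 = h(3), 7 = h(5), 8 = h(4), 9 = h(6), 10 = h(9), 11 = h(2), 12 = h(12).
Therefore h is surjective.
The image of h is {1, 2, 3, 4, 5, 6, 7, 8, 9, 10, 11, 12}, which has 12 elements.

12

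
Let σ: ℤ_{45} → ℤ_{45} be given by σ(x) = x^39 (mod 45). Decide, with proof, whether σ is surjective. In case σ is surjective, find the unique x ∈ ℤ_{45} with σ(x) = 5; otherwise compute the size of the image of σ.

σ(0) = 0^39 = 0.
σ(15): Repeated squaring mod 45: 15^1 ≡ 15, 15^2 ≡ 15² = 225 ≡ 0, 15^4 ≡ 0² = 0, 15^8 ≡ 0² = 0, 15^16 ≡ 0² = 0, 15^32 ≡ 0² = 0. Since 39 = 32 + 4 + 2 + 1, 15^39 ≡ 0·0·0·15: 0·0 = 0, then 0·0 = 0, then 0·15 = 0. So 15^39 ≡ 0 (mod 45).
So σ(0) = σ(15) = 0 while 0 ≠ 15, therefore σ is not injective.
A non-injective map from the 45-element set ℤ_{45} to itself takes at most 44 distinct values, so it cannot be surjective. Hence σ is not surjective.
Since σ is not surjective, we determine |image(σ)|. Computing x^39 mod 45 for each x (by repeated squaring, reducing mod 45 at every step), the values σ(0), σ(1), …, σ(44) are: 0, 1, 8, 27, 19, 35, 36, 28, 17, 9, 10, 26, 18, 37, 44, 0, 1, 8, 27, 19, 35, 36, 28, 17, 9, 10, 26, 18, 37, 44, 0, 1, 8, 27, 19, 35, 36, 28, 17, 9, 10, 26, 18, 37, 44.
The distinct values are {0, 1, 8, 9, 10, 17, 18, 19, 26, 27, 28, 35, 36, 37, 44}; there are 15 of them.

15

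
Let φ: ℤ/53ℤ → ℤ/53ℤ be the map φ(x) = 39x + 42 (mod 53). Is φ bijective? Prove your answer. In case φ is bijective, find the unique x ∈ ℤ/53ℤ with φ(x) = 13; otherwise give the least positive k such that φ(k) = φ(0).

Suppose φ(u) = φ(v) in ℤ/53ℤ. Then 39u + 42 ≡ 39v + 42 (mod 53), therefore 39(u − v) ≡ 0 (mod 53).
Since gcd(39, 53) = 1, 39 is invertible modulo 53, therefore u − v ≡ 0 (mod 53), i.e. u = v.
We now compute 39⁻¹ mod 53 explicitly. Euclid's algorithm: 53 = 1·39 + 14, 39 = 2·14 + 11, 14 = 1·11 + 3, 11 = 3·3 + 2, 3 = 1·2 + 1; back-substituting gives 1 = 34·39 − 25·53, so 39⁻¹ ≡ 34 (mod 53).
Then y ↦ 34(y − 42) is a two-sided inverse to φ, so every y ∈ ℤ/53ℤ has a preimage.
Therefore φ is bijective.
Since φ is bijective, we find φ⁻¹(13): we need 39x ≡ 13 − 42 ≡ 24 (mod 53). Using 39⁻¹ = 34: x ≡ 34·24 = 816 = 15·53 + 21, so x = 21.
Check: φ(21) = 39·21 + 42 = 861 = 16·53 + 13 ≡ 13 (mod 53).

21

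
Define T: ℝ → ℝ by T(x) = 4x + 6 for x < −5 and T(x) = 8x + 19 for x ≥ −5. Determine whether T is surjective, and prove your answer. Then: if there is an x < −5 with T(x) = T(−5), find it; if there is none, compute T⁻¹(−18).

Both pieces are strictly increasing (slopes 4 and 8), so each is injective on its own interval.
The left piece maps (−∞, −5) onto (−∞, −14); the right piece maps [−5, ∞) onto [−21, ∞).
The union (−∞, −14) ∪ [−21, ∞) covers ℝ, so T is surjective.
For the follow-up: the images overlap, so an x < −5 with T(x) = T(−5) exists. T(−5) = −21; solving 4x + 6 = −21 for x < −5 gives x = (−21 − 6)/4 = −27/4.

-27/4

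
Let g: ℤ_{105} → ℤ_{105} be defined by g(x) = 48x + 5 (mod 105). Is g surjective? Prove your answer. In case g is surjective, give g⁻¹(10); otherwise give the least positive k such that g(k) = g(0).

35

Since gcd(48, 105) = 3, we have 48x ≡ 0 (mod 3) for all x, so g(x) ≡ 2 (mod 3).
But 0 ≢ 2 (mod 3), so 0 ∈ ℤ_{105} has no preimage. Thus g is not surjective.
Since g is not surjective, we find the least positive k with g(k) = g(0): this means 48k ≡ 0 (mod 105), i.e. 105 ∣ 48k. Since gcd(48, 105) = 3, dividing through by 3 this holds exactly when 35 ∣ 16k, and as gcd(16, 35) = 1, exactly when 35 ∣ k.
The smallest positive such k is 35.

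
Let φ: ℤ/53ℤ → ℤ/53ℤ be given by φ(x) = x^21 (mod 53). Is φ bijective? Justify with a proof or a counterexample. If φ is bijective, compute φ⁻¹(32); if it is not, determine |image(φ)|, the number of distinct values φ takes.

26

Since 53 is prime, the nonzero elements of ℤ/53ℤ form a cyclic group of order 52.
As gcd(21, 52) = 1, raising to the 21st power is a bijection on this group: if s^21 ≡ t^21 then (st^{−1})^21 = 1, and the only element of order dividing gcd(21, 52) = 1 is 1, so s = t.
With φ(0) = 0 this makes φ injective on all of ℤ/53ℤ, hence bijective (finite equal-size domain and codomain). In particular φ is bijective.
Since φ is bijective, we find the preimage of 32. The inverse of x ↦ x^21 on (ℤ/53ℤ)^× is x ↦ x^5, because 21·5 = 105 = 2·52 + 1 ≡ 1 (mod 52) and x^{52} = 1 for x ≠ 0 (Fermat). So φ⁻¹(32) = 32^5 mod 53.
Repeated squaring mod 53: 32^1 ≡ 32, 32^2 ≡ 32² = 1024 ≡ 17, 32^4 ≡ 17² = 289 ≡ 24. Since 5 = 4 + 1, 32^5 ≡ 24·32: 24·32 = 768 ≡ 26. So 32^5 ≡ 26 (mod 53).
Hence φ⁻¹(32) = 26.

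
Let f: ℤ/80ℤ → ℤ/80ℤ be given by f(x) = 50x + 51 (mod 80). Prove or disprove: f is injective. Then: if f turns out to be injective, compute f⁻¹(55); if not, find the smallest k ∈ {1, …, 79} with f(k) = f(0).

8

Recall that injectivity means: for all s, t in the domain, f(s) = f(t) implies s = t.
We have gcd(50, 80) = 10 > 1. Taking s = 0 and t = 8: f(0) = 51 and f(8) = 50·8 + 51 = 451 ≡ 51 (mod 80).
So f(0) = f(8) while 0 ≠ 8, so f is not injective.
Since f is not injective, we find the least positive k with f(k) = f(0): this means 50k ≡ 0 (mod 80), i.e. 80 ∣ 50k. Since gcd(50, 80) = 10, dividing through by 10 this holds exactly when 8 ∣ 5k, and as gcd(5, 8) = 1, exactly when 8 ∣ k.
The smallest positive such k is 8.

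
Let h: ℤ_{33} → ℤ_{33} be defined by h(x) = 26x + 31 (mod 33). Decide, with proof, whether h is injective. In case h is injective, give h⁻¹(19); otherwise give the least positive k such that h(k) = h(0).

If h(a) = h(b), then 26a ≡ 26b (mod 33). Because gcd(26, 33) = 1, we may cancel 26 to get a ≡ b (mod 33).
Therefore h is injective.
We now compute 26⁻¹ mod 33 explicitly. Euclid's algorithm: 33 = 1·26 + 7, 26 = 3·7 + 5, 7 = 1·5 + 2, 5 = 2·2 + 1; back-substituting gives 1 = 14·26 − 11·33, so 26⁻¹ ≡ 14 (mod 33).
Since h is injective, we compute h⁻¹(19): solve 26x + 31 ≡ 19 (mod 33), i.e. 26x ≡ 21 (mod 33).
Multiplying by 26⁻¹ = 14 gives x ≡ 14·21 = 294 = 8·33 + 30 ≡ 30 (mod 33).
Check: h(30) = 26·30 + 31 = 811 = 24·33 + 19 ≡ 19 (mod 33).

30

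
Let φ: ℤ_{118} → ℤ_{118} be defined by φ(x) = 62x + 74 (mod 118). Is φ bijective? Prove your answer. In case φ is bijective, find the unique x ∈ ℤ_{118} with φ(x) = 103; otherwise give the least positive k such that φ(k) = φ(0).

59

We have gcd(62, 118) = 2 > 1. Taking u = 0 and v = 59: φ(0) = 74 and φ(59) = 62·59 + 74 = 3732 ≡ 74 (mod 118).
So φ(0) = φ(59) while 0 ≠ 59, hence φ is not injective, hence not bijective.
Since φ is not bijective, we find the least positive k with φ(k) = φ(0): this means 62k ≡ 0 (mod 118), i.e. 118 ∣ 62k. Since gcd(62, 118) = 2, dividing through by 2 this holds exactly when 59 ∣ 31k, and as gcd(31, 59) = 1, exactly when 59 ∣ k.
The smallest positive such k is 59.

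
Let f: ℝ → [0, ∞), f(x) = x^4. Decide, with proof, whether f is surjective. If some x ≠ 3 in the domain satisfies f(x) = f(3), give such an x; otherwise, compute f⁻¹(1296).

-3

For any y ∈ [0, ∞), x = y^{1/4} ∈ ℝ satisfies x^4 = y, so f is surjective.
For the follow-up, such an x exists: taking x = −3 ∈ ℝ gives f(−3) = 81 = f(3) with −3 ≠ 3.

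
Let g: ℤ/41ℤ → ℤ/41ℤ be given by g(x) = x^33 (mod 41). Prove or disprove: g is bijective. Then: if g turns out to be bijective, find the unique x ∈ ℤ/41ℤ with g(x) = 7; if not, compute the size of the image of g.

30

Since 41 is prime, the nonzero elements of ℤ/41ℤ form a cyclic group of order 40.
As gcd(33, 40) = 1, raising to the 33rd power is a bijection on this group: if x_1^33 ≡ x_2^33 then (x_1x_2^{−1})^33 = 1, and the only element of order dividing gcd(33, 40) = 1 is 1, so x_1 = x_2.
With g(0) = 0 this makes g injective on all of ℤ/41ℤ, hence bijective (finite equal-size domain and codomain). In particular g is bijective.
Since g is bijective, we find the preimage of 7. The inverse of x ↦ x^33 on (ℤ/41ℤ)^× is x ↦ x^17, because 33·17 = 561 = 14·40 + 1 ≡ 1 (mod 40) and x^{40} = 1 for x ≠ 0 (Fermat). So g⁻¹(7) = 7^17 mod 41.
Repeated squaring mod 41: 7^1 ≡ 7, 7^2 ≡ 7² = 49 ≡ 8, 7^4 ≡ 8² = 64 ≡ 23, 7^8 ≡ 23² = 529 ≡ 37, 7^16 ≡ 37² = 1369 ≡ 16. Since 17 = 16 + 1, 7^17 ≡ 16·7: 16·7 = 112 ≡ 30. So 7^17 ≡ 30 (mod 41).
Hence g⁻¹(7) = 30.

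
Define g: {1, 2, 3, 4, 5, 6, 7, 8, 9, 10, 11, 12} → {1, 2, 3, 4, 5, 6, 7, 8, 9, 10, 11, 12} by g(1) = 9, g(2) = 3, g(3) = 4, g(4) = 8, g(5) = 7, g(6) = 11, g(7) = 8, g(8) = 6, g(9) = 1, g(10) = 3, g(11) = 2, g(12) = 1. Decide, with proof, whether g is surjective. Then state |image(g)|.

No element maps to 5, so g is not surjective.
The image of g is {1, 2, 3, 4, 6, 7, 8, 9, 11}, which has 9 elements.

9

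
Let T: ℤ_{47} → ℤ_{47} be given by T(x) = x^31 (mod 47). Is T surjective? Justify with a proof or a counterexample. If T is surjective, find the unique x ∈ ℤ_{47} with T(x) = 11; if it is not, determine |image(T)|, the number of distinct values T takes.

Since 47 is prime, the nonzero elements of ℤ_{47} form a cyclic group of order 46.
As gcd(31, 46) = 1, raising to the 31st power is a bijection on this group: if x_1^31 ≡ x_2^31 then (x_1x_2^{−1})^31 = 1, and the only element of order dividing gcd(31, 46) = 1 is 1, so x_1 = x_2.
With T(0) = 0 this makes T injective on all of ℤ_{47}, hence bijective (finite equal-size domain and codomain). In particular T is surjective.
Since T is surjective, we find the preimage of 11. The inverse of x ↦ x^31 on (ℤ_{47})^× is x ↦ x^3, because 31·3 = 93 = 2·46 + 1 ≡ 1 (mod 46) and x^{46} = 1 for x ≠ 0 (Fermat). So T⁻¹(11) = 11^3 mod 47.
Repeated squaring mod 47: 11^1 ≡ 11, 11^2 ≡ 11² = 121 ≡ 27. Since 3 = 2 + 1, 11^3 ≡ 27·11: 27·11 = 297 ≡ 15. So 11^3 ≡ 15 (mod 47).
Hence T⁻¹(11) = 15.

15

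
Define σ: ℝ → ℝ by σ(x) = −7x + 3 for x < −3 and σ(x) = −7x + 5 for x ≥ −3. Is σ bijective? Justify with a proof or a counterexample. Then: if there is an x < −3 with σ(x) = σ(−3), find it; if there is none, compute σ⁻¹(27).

-23/7

Both pieces are strictly decreasing (slopes −7 and −7), so each is injective on its own interval.
The left piece maps (−∞, −3) onto (24, ∞); the right piece maps [−3, ∞) onto (−∞, 26].
These images overlap. In particular σ(−3) = 26 (right piece), and solving −7x + 3 = 26 on the left piece gives x = −23/7 < −3.
So σ(−23/7) = σ(−3) with −23/7 ≠ −3, and σ is not injective, hence not bijective. This x = −23/7 is the requested value below −3.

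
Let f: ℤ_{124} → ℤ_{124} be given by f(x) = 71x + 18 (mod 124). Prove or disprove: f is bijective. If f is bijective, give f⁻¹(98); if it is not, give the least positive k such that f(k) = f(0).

64

If f(s) = f(t), then 71s ≡ 71t (mod 124). Because gcd(71, 124) = 1, we may cancel 71 to get s ≡ t (mod 124).
We now compute 71⁻¹ mod 124 explicitly. Euclid's algorithm: 124 = 1·71 + 53, 71 = 1·53 + 18, 53 = 2·18 + 17, 18 = 1·17 + 1; back-substituting gives 1 = 7·71 − 4·124, so 71⁻¹ ≡ 7 (mod 124).
Then y ↦ 7(y − 18) is a two-sided inverse to f, so every y ∈ ℤ_{124} has a preimage.
So f is bijective.
Since f is bijective, we compute f⁻¹(98): solve 71x + 18 ≡ 98 (mod 124), i.e. 71x ≡ 80 (mod 124).
Multiplying by 71⁻¹ = 7 gives x ≡ 7·80 = 560 = 4·124 + 64 ≡ 64 (mod 124).
Check: f(64) = 71·64 + 18 = 4562 = 36·124 + 98 ≡ 98 (mod 124).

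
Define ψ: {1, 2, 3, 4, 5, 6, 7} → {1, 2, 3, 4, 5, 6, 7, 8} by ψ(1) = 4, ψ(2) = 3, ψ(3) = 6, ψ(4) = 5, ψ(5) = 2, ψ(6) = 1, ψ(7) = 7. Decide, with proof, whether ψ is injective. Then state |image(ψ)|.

The values ψ(1), …, ψ(7) are 4, 3, 6, 5, 2, 1, 7 — all distinct.
So ψ(a) = ψ(b) only when a = b, and ψ is injective.
The image of ψ is {1, 2, 3, 4, 5, 6, 7}, which has 7 elements.

7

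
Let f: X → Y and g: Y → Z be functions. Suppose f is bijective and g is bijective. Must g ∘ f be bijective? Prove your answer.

bijective

Injectivity: if g(f(a)) = g(f(b)) then f(a) = f(b) (g injective) so a = b (f injective).
Surjectivity: for c ∈ Z pick b with g(b) = c, then a with f(a) = b; then (g ∘ f)(a) = c.
Hence g ∘ f is bijective.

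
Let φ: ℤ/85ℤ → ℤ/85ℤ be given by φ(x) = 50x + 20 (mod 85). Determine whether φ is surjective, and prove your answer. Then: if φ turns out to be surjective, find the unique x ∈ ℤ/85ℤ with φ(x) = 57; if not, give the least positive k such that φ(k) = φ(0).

By definition, φ is surjective if every y in the codomain equals φ(x) for some x in the domain.
Since gcd(50, 85) = 5, we have 50x ≡ 0 (mod 5) for all x, so φ(x) ≡ 0 (mod 5).
But 1 ≢ 0 (mod 5), so 1 ∈ ℤ/85ℤ has no preimage. So φ is not surjective.
Since φ is not surjective, we find the least positive k with φ(k) = φ(0): this means 50k ≡ 0 (mod 85), i.e. 85 ∣ 50k. Since gcd(50, 85) = 5, dividing through by 5 this holds exactly when 17 ∣ 10k, and as gcd(10, 17) = 1, exactly when 17 ∣ k.
The smallest positive such k is 17.

17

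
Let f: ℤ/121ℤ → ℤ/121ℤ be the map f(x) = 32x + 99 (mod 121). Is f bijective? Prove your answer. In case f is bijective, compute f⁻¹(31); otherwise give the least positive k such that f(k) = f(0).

Recall: f is injective when f(u) = f(v) forces u = v.
Suppose f(u) = f(v) in ℤ/121ℤ. Then 32u + 99 ≡ 32v + 99 (mod 121), so 32(u − v) ≡ 0 (mod 121).
Since gcd(32, 121) = 1, 32 is invertible modulo 121, so u − v ≡ 0 (mod 121), i.e. u = v.
We now compute 32⁻¹ mod 121 explicitly. Euclid's algorithm: 121 = 3·32 + 25, 32 = 1·25 + 7, 25 = 3·7 + 4, 7 = 1·4 + 3, 4 = 1·3 + 1; back-substituting gives 1 = 87·32 − 23·121, so 32⁻¹ ≡ 87 (mod 121).
Then y ↦ 87(y − 99) is a two-sided inverse to f, so every y ∈ ℤ/121ℤ has a preimage.
Therefore f is bijective.
Since f is bijective, we compute f⁻¹(31): solve 32x + 99 ≡ 31 (mod 121), i.e. 32x ≡ 53 (mod 121).
Multiplying by 32⁻¹ = 87 gives x ≡ 87·53 = 4611 = 38·121 + 13 ≡ 13 (mod 121).
Check: f(13) = 32·13 + 99 = 515 = 4·121 + 31 ≡ 31 (mod 121).

13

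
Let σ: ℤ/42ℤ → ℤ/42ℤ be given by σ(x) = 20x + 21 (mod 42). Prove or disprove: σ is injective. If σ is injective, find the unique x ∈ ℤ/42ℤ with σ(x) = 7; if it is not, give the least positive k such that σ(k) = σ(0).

We have gcd(20, 42) = 2 > 1. Taking a = 0 and b = 21: σ(0) = 21 and σ(21) = 20·21 + 21 = 441 ≡ 21 (mod 42).
So σ(0) = σ(21) while 0 ≠ 21, therefore σ is not injective.
Since σ is not injective, we find the least positive k with σ(k) = σ(0): this means 20k ≡ 0 (mod 42), i.e. 42 ∣ 20k. Since gcd(20, 42) = 2, dividing through by 2 this holds exactly when 21 ∣ 10k, and as gcd(10, 21) = 1, exactly when 21 ∣ k.
The smallest positive such k is 21.

21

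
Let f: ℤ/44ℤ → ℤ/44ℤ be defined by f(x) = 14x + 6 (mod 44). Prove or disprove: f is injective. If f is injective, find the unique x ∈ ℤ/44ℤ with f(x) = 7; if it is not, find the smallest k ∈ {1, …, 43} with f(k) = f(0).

22

We have gcd(14, 44) = 2 > 1. Taking s = 0 and t = 22: f(0) = 6 and f(22) = 14·22 + 6 = 314 ≡ 6 (mod 44).
So f(0) = f(22) while 0 ≠ 22, therefore f is not injective.
Since f is not injective, we find the least positive k with f(k) = f(0): this means 14k ≡ 0 (mod 44), i.e. 44 ∣ 14k. Since gcd(14, 44) = 2, dividing through by 2 this holds exactly when 22 ∣ 7k, and as gcd(7, 22) = 1, exactly when 22 ∣ k.
The smallest positive such k is 22.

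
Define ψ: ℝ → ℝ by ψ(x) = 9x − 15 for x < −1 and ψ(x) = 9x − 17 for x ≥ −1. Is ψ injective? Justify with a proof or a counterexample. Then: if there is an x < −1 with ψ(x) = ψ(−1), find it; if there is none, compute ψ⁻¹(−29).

Both pieces are strictly increasing (slopes 9 and 9), so each is injective on its own interval.
The left piece maps (−∞, −1) onto (−∞, −24); the right piece maps [−1, ∞) onto [−26, ∞).
These images overlap. In particular ψ(−1) = −26 (right piece), and solving 9x − 15 = −26 on the left piece gives x = −11/9 < −1.
So ψ(−11/9) = ψ(−1) with −11/9 ≠ −1, and ψ is not injective. This x = −11/9 is the requested value below −1.

-11/9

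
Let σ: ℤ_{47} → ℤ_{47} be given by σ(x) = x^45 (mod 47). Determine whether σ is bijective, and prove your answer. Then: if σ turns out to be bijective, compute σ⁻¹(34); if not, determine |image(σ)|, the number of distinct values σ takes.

Since 47 is prime, the nonzero elements of ℤ_{47} form a cyclic group of order 46.
As gcd(45, 46) = 1, raising to the 45th power is a bijection on this group: if a^45 ≡ b^45 then (ab^{−1})^45 = 1, and the only element of order dividing gcd(45, 46) = 1 is 1, so a = b.
With σ(0) = 0 this makes σ injective on all of ℤ_{47}, hence bijective (finite equal-size domain and codomain). In particular σ is bijective.
Since σ is bijective, we find the preimage of 34. The inverse of x ↦ x^45 on (ℤ_{47})^× is x ↦ x^45, because 45·45 = 2025 = 44·46 + 1 ≡ 1 (mod 46) and x^{46} = 1 for x ≠ 0 (Fermat). So σ⁻¹(34) = 34^45 mod 47.
Repeated squaring mod 47: 34^1 ≡ 34, 34^2 ≡ 34² = 1156 ≡ 28, 34^4 ≡ 28² = 784 ≡ 32, 34^8 ≡ 32² = 1024 ≡ 37, 34^16 ≡ 37² = 1369 ≡ 6, 34^32 ≡ 6² = 36. Since 45 = 32 + 8 + 4 + 1, 34^45 ≡ 36·37·32·34: 36·37 = 1332 ≡ 16, then 16·32 = 512 ≡ 42, then 42·34 = 1428 ≡ 18. So 34^45 ≡ 18 (mod 47).
Hence σ⁻¹(34) = 18.

18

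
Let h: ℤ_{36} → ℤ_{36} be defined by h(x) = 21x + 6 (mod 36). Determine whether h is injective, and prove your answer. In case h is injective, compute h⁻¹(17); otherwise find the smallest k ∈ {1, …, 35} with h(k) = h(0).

12

By definition, h is injective if h(a) = h(b) implies a = b.
We have gcd(21, 36) = 3 > 1. Taking a = 0 and b = 12: h(0) = 6 and h(12) = 21·12 + 6 = 258 ≡ 6 (mod 36).
So h(0) = h(12) while 0 ≠ 12, thus h is not injective.
Since h is not injective, we find the least positive k with h(k) = h(0): this means 21k ≡ 0 (mod 36), i.e. 36 ∣ 21k. Since gcd(21, 36) = 3, dividing through by 3 this holds exactly when 12 ∣ 7k, and as gcd(7, 12) = 1, exactly when 12 ∣ k.
The smallest positive such k is 12.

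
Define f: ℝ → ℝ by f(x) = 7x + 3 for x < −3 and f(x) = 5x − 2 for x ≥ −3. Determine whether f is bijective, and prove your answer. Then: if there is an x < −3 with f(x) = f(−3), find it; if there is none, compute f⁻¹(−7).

-1

Both pieces are strictly increasing (slopes 7 and 5), so each is injective on its own interval.
The left piece maps (−∞, −3) onto (−∞, −18); the right piece maps [−3, ∞) onto [−17, ∞).
The images leave a gap (−18 has no preimage), so f is not surjective, hence not bijective.
Because the two images are disjoint, no x < −3 has f(x) = f(−3), so we compute f⁻¹(−7): −7 lies in [−17, ∞), so solve 5x − 2 = −7: x = (−7 + 2)/5 = −1.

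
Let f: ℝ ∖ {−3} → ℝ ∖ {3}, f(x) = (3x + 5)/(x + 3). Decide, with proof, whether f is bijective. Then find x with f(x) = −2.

Suppose f(s) = f(t). Cross-multiplying: (3s + 5)(t + 3) = (3t + 5)(s + 3).
Expanding both sides and cancelling the symmetric terms leaves 4·(s − t) = 0. Since 4 ≠ 0, s = t. Hence f is injective.
For any y ≠ 3, solving y(x + 3) = 3x + 5 for x gives a well-defined x ≠ −3. So f is surjective.
Therefore f is bijective.
Solving f(x) = −2: cross-multiplying gives 3x + 5 = −2(x + 3), which rearranges to 5x = −11, so x = −11/5.

-11/5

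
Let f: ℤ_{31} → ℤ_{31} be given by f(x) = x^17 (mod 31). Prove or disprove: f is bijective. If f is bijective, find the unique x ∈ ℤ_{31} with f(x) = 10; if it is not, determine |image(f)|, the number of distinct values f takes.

14

Since 31 is prime, the nonzero elements of ℤ_{31} form a cyclic group of order 30.
As gcd(17, 30) = 1, raising to the 17th power is a bijection on this group: if u^17 ≡ v^17 then (uv^{−1})^17 = 1, and the only element of order dividing gcd(17, 30) = 1 is 1, so u = v.
With f(0) = 0 this makes f injective on all of ℤ_{31}, hence bijective (finite equal-size domain and codomain). In particular f is bijective.
Since f is bijective, we find the preimage of 10. The inverse of x ↦ x^17 on (ℤ_{31})^× is x ↦ x^23, because 17·23 = 391 = 13·30 + 1 ≡ 1 (mod 30) and x^{30} = 1 for x ≠ 0 (Fermat). So f⁻¹(10) = 10^23 mod 31.
Repeated squaring mod 31: 10^1 ≡ 10, 10^2 ≡ 10² = 100 ≡ 7, 10^4 ≡ 7² = 49 ≡ 18, 10^8 ≡ 18² = 324 ≡ 14, 10^16 ≡ 14² = 196 ≡ 10. Since 23 = 16 + 4 + 2 + 1, 10^23 ≡ 10·18·7·10: 10·18 = 180 ≡ 25, then 25·7 = 175 ≡ 20, then 20·10 = 200 ≡ 14. So 10^23 ≡ 14 (mod 31).
Hence f⁻¹(10) = 14.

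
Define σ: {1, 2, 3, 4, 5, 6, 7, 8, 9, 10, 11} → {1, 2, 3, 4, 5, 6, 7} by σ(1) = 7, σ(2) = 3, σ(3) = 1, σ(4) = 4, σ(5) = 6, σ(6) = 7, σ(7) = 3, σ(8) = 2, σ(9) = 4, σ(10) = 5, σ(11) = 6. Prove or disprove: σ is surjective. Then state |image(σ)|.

Every element of the codomain has a preimage: 1 = σ(3), 2 = σ(8), 3 = σ(2), 4 = σ(4), 5 = σ(10), 6 = σ(5), 7 = σ(1).
Thus σ is surjective.
The image of σ is {1, 2, 3, 4, 5, 6, 7}, which has 7 elements.

7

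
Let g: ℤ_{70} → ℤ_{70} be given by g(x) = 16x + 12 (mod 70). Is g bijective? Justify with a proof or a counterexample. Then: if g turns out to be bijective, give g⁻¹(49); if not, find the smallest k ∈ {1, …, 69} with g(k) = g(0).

35

By definition, g is injective when g(a) = g(b) forces a = b.
We have gcd(16, 70) = 2 > 1. Taking a = 0 and b = 35: g(0) = 12 and g(35) = 16·35 + 12 = 572 ≡ 12 (mod 70).
So g(0) = g(35) while 0 ≠ 35, thus g is not injective, hence not bijective.
Since g is not bijective, we find the least positive k with g(k) = g(0): this means 16k ≡ 0 (mod 70), i.e. 70 ∣ 16k. Since gcd(16, 70) = 2, dividing through by 2 this holds exactly when 35 ∣ 8k, and as gcd(8, 35) = 1, exactly when 35 ∣ k.
The smallest positive such k is 35.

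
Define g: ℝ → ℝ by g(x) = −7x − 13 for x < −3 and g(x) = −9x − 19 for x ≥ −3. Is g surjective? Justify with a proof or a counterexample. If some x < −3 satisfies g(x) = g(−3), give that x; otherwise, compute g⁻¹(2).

Both pieces are strictly decreasing (slopes −7 and −9), so each is injective on its own interval.
The left piece maps (−∞, −3) onto (8, ∞); the right piece maps [−3, ∞) onto (−∞, 8].
These images together cover ℝ, so g is surjective.
Because the two images are disjoint, no x < −3 has g(x) = g(−3), so we compute g⁻¹(2): 2 lies in (−∞, 8], so solve −9x − 19 = 2: x = (2 + 19)/(−9) = −7/3.

-7/3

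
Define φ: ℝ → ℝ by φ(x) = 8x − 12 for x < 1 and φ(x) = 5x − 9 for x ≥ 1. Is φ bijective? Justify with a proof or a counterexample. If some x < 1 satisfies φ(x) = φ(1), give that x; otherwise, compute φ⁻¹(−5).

Both pieces are strictly increasing (slopes 8 and 5), so each is injective on its own interval.
The left piece maps (−∞, 1) onto (−∞, −4); the right piece maps [1, ∞) onto [−4, ∞).
Since −4 = −4, the images partition ℝ: φ is injective and surjective, hence bijective.
Because the two images are disjoint, no x < 1 has φ(x) = φ(1), so we compute φ⁻¹(−5): −5 lies in (−∞, −4), so solve 8x − 12 = −5: x = (−5 + 12)/8 = 7/8.

7/8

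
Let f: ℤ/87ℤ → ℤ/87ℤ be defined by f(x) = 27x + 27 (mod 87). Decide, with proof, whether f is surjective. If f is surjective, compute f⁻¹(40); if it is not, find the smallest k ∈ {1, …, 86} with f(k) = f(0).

Recall: f is surjective if every y in the codomain equals f(x) for some x in the domain.
Since gcd(27, 87) = 3, we have 27x ≡ 0 (mod 3) for all x, so f(x) ≡ 0 (mod 3).
But 1 ≢ 0 (mod 3), so 1 ∈ ℤ/87ℤ has no preimage. Therefore f is not surjective.
Since f is not surjective, we find the least positive k with f(k) = f(0): this means 27k ≡ 0 (mod 87), i.e. 87 ∣ 27k. Since gcd(27, 87) = 3, dividing through by 3 this holds exactly when 29 ∣ 9k, and as gcd(9, 29) = 1, exactly when 29 ∣ k.
The smallest positive such k is 29.

29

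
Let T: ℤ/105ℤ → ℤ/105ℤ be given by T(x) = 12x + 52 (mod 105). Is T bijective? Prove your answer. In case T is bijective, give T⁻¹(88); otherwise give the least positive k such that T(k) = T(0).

We have gcd(12, 105) = 3 > 1. Taking x_1 = 0 and x_2 = 35: T(0) = 52 and T(35) = 12·35 + 52 = 472 ≡ 52 (mod 105).
So T(0) = T(35) while 0 ≠ 35, therefore T is not injective, hence not bijective.
Since T is not bijective, we find the least positive k with T(k) = T(0): this means 12k ≡ 0 (mod 105), i.e. 105 ∣ 12k. Since gcd(12, 105) = 3, dividing through by 3 this holds exactly when 35 ∣ 4k, and as gcd(4, 35) = 1, exactly when 35 ∣ k.
The smallest positive such k is 35.

35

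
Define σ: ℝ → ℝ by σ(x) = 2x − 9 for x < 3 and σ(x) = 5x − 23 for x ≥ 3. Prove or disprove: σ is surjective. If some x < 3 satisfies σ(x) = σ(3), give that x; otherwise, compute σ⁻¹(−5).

1/2

Both pieces are strictly increasing (slopes 2 and 5), so each is injective on its own interval.
The left piece maps (−∞, 3) onto (−∞, −3); the right piece maps [3, ∞) onto [−8, ∞).
The union (−∞, −3) ∪ [−8, ∞) covers ℝ, so σ is surjective.
For the follow-up: the images overlap, so an x < 3 with σ(x) = σ(3) exists. σ(3) = −8; solving 2x − 9 = −8 for x < 3 gives x = (−8 + 9)/2 = 1/2.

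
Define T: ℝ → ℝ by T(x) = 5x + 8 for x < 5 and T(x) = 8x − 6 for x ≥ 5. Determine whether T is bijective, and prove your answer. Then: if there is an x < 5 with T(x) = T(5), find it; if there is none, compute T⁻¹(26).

Both pieces are strictly increasing (slopes 5 and 8), so each is injective on its own interval.
The left piece maps (−∞, 5) onto (−∞, 33); the right piece maps [5, ∞) onto [34, ∞).
The images leave a gap (33 has no preimage), so T is not surjective, hence not bijective.
Because the two images are disjoint, no x < 5 has T(x) = T(5), so we compute T⁻¹(26): 26 lies in (−∞, 33), so solve 5x + 8 = 26: x = (26 − 8)/5 = 18/5.

18/5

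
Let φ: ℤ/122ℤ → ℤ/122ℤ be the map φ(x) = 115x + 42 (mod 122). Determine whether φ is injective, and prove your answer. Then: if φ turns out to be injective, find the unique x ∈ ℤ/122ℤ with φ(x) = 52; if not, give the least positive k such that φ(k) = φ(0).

16

Suppose φ(u) = φ(v) in ℤ/122ℤ. Then 115u + 42 ≡ 115v + 42 (mod 122), so 115(u − v) ≡ 0 (mod 122).
Since gcd(115, 122) = 1, 115 is invertible modulo 122, so u − v ≡ 0 (mod 122), i.e. u = v.
Therefore φ is injective.
We now compute 115⁻¹ mod 122 explicitly. Euclid's algorithm: 122 = 1·115 + 7, 115 = 16·7 + 3, 7 = 2·3 + 1; back-substituting gives 1 = 87·115 − 82·122, so 115⁻¹ ≡ 87 (mod 122).
Since φ is injective, we compute φ⁻¹(52): solve 115x + 42 ≡ 52 (mod 122), i.e. 115x ≡ 10 (mod 122).
Multiplying by 115⁻¹ = 87 gives x ≡ 87·10 = 870 = 7·122 + 16 ≡ 16 (mod 122).
Check: φ(16) = 115·16 + 42 = 1882 = 15·122 + 52 ≡ 52 (mod 122).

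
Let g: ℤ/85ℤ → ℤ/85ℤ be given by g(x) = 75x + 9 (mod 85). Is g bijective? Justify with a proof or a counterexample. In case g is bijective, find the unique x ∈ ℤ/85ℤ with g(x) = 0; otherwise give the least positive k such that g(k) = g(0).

17

Recall: injectivity means: for all a, b in the domain, g(a) = g(b) implies a = b.
We have gcd(75, 85) = 5 > 1. Taking a = 0 and b = 17: g(0) = 9 and g(17) = 75·17 + 9 = 1284 ≡ 9 (mod 85).
So g(0) = g(17) while 0 ≠ 17, thus g is not injective, hence not bijective.
Since g is not bijective, we find the least positive k with g(k) = g(0): this means 75k ≡ 0 (mod 85), i.e. 85 ∣ 75k. Since gcd(75, 85) = 5, dividing through by 5 this holds exactly when 17 ∣ 15k, and as gcd(15, 17) = 1, exactly when 17 ∣ k.
The smallest positive such k is 17.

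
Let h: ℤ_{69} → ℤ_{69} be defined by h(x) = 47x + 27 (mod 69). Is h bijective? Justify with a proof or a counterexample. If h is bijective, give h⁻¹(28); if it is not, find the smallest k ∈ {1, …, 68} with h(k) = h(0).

Suppose h(u) = h(v) in ℤ_{69}. Then 47u + 27 ≡ 47v + 27 (mod 69), thus 47(u − v) ≡ 0 (mod 69).
Since gcd(47, 69) = 1, 47 is invertible modulo 69, hence u − v ≡ 0 (mod 69), i.e. u = v.
We now compute 47⁻¹ mod 69 explicitly. Euclid's algorithm: 69 = 1·47 + 22, 47 = 2·22 + 3, 22 = 7·3 + 1; back-substituting gives 1 = 47·47 − 32·69, so 47⁻¹ ≡ 47 (mod 69).
For any y ∈ ℤ_{69}, x = 47(y − 27) mod 69 satisfies h(x) = 47·47(y − 27) + 27 ≡ y (since 47·47 ≡ 1 mod 69). So every y has a preimage.
Thus h is bijective.
Since h is bijective, we compute h⁻¹(28): solve 47x + 27 ≡ 28 (mod 69), i.e. 47x ≡ 1 (mod 69).
Multiplying by 47⁻¹ = 47 gives x ≡ 47·1 = 47 ≡ 47 (mod 69).
Check: h(47) = 47·47 + 27 = 2236 = 32·69 + 28 ≡ 28 (mod 69).

47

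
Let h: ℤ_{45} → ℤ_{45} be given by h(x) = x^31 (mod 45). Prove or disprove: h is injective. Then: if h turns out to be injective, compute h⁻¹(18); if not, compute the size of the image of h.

h(0) = 0^31 = 0.
h(15): Repeated squaring mod 45: 15^1 ≡ 15, 15^2 ≡ 15² = 225 ≡ 0, 15^4 ≡ 0² = 0, 15^8 ≡ 0² = 0, 15^16 ≡ 0² = 0. Since 31 = 16 + 8 + 4 + 2 + 1, 15^31 ≡ 0·0·0·0·15: 0·0 = 0, then 0·0 = 0, then 0·0 = 0, then 0·15 = 0. So 15^31 ≡ 0 (mod 45).
So h(0) = h(15) = 0 while 0 ≠ 15, so h is not injective.
Since h is not injective, we determine |image(h)|. Computing x^31 mod 45 for each x (by repeated squaring, reducing mod 45 at every step), the values h(0), h(1), …, h(44) are: 0, 1, 38, 27, 4, 5, 36, 43, 17, 9, 10, 11, 18, 22, 14, 0, 16, 8, 27, 19, 20, 36, 13, 32, 9, 25, 26, 18, 37, 29, 0, 31, 23, 27, 34, 35, 36, 28, 2, 9, 40, 41, 18, 7, 44.
The distinct values are {0, 1, 2, 4, 5, 7, 8, 9, 10, 11, 13, 14, 16, 17, 18, 19, 20, 22, 23, 25, 26, 27, 28, 29, 31, 32, 34, 35, 36, 37, 38, 40, 41, 43, 44}; there are 35 of them.

35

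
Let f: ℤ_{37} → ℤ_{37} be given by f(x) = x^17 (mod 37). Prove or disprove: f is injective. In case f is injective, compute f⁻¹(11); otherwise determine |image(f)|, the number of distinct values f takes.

27

Since 37 is prime, the nonzero elements of ℤ_{37} form a cyclic group of order 36.
As gcd(17, 36) = 1, raising to the 17th power is a bijection on this group: if x_1^17 ≡ x_2^17 then (x_1x_2^{−1})^17 = 1, and the only element of order dividing gcd(17, 36) = 1 is 1, so x_1 = x_2.
With f(0) = 0 this makes f injective on all of ℤ_{37}, hence bijective (finite equal-size domain and codomain). In particular f is injective.
Since f is injective, we find the preimage of 11. The inverse of x ↦ x^17 on (ℤ_{37})^× is x ↦ x^17, because 17·17 = 289 = 8·36 + 1 ≡ 1 (mod 36) and x^{36} = 1 for x ≠ 0 (Fermat). So f⁻¹(11) = 11^17 mod 37.
Repeated squaring mod 37: 11^1 ≡ 11, 11^2 ≡ 11² = 121 ≡ 10, 11^4 ≡ 10² = 100 ≡ 26, 11^8 ≡ 26² = 676 ≡ 10, 11^16 ≡ 10² = 100 ≡ 26. Since 17 = 16 + 1, 11^17 ≡ 26·11: 26·11 = 286 ≡ 27. So 11^17 ≡ 27 (mod 37).
Hence f⁻¹(11) = 27.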